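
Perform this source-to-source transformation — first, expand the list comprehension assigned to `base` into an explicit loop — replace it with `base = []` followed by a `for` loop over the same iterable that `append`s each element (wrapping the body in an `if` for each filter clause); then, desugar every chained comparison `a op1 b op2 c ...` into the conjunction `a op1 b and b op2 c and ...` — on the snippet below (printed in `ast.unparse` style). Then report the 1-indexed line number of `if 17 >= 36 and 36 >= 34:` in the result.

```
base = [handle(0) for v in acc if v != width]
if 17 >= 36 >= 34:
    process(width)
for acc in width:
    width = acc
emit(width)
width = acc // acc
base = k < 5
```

5

Transformed code:
base = []
for v in acc:
    if v != width:
        base.append(handle(0))
if 17 >= 36 and 36 >= 34:
    process(width)
for acc in width:
    width = acc
emit(width)
width = acc // acc
base = k < 5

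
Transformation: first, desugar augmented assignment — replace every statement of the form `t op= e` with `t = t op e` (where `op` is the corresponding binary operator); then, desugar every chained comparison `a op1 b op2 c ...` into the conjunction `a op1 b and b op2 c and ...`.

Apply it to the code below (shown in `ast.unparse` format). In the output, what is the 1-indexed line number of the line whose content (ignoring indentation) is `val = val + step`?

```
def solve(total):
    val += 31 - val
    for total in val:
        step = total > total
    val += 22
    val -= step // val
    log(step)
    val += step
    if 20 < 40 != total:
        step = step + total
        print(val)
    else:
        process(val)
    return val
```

8

Transformed code:
def solve(total):
    val = val + (31 - val)
    for total in val:
        step = total > total
    val = val + 22
    val = val - step // val
    log(step)
    val = val + step
    if 20 < 40 and 40 != total:
        step = step + total
        print(val)
    else:
        process(val)
    return val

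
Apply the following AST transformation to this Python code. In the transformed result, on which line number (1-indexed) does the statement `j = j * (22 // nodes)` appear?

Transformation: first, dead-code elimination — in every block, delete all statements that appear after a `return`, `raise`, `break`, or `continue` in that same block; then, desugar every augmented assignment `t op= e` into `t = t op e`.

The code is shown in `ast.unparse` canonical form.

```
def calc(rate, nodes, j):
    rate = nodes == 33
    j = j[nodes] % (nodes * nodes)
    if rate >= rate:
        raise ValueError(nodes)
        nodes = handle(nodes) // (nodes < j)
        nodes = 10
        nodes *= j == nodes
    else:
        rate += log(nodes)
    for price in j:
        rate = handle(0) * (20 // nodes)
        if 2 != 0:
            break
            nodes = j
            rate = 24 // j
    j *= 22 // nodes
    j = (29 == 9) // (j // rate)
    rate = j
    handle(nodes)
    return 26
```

Transformed code:
def calc(rate, nodes, j):
    rate = nodes == 33
    j = j[nodes] % (nodes * nodes)
    if rate >= rate:
        raise ValueError(nodes)
    else:
        rate = rate + log(nodes)
    for price in j:
        rate = handle(0) * (20 // nodes)
        if 2 != 0:
            break
    j = j * (22 // nodes)
    j = (29 == 9) // (j // rate)
    rate = j
    handle(nodes)
    return 26

12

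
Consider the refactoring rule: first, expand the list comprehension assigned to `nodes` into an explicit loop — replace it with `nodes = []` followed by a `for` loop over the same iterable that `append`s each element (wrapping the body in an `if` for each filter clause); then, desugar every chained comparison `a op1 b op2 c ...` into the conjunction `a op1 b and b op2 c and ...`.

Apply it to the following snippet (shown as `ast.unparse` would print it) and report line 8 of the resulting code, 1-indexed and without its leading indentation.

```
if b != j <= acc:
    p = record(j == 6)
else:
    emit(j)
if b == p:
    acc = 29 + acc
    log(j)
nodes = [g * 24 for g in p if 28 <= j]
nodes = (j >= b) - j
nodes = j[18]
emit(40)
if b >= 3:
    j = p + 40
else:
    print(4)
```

Transformed code:
if b != j and j <= acc:
    p = record(j == 6)
else:
    emit(j)
if b == p:
    acc = 29 + acc
    log(j)
nodes = []
for g in p:
    if 28 <= j:
        nodes.append(g * 24)
nodes = (j >= b) - j
nodes = j[18]
emit(40)
if b >= 3:
    j = p + 40
else:
    print(4)

nodes = []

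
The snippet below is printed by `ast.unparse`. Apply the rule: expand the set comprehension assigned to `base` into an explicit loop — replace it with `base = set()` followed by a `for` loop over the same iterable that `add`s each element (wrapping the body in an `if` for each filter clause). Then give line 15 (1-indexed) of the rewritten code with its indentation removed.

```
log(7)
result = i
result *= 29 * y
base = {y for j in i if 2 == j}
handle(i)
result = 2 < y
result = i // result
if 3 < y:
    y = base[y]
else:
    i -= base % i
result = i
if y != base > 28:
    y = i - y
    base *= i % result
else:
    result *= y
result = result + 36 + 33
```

Transformed code:
log(7)
result = i
result *= 29 * y
base = set()
for j in i:
    if 2 == j:
        base.add(y)
handle(i)
result = 2 < y
result = i // result
if 3 < y:
    y = base[y]
else:
    i -= base % i
result = i
if y != base > 28:
    y = i - y
    base *= i % result
else:
    result *= y
result = result + 36 + 33

result = i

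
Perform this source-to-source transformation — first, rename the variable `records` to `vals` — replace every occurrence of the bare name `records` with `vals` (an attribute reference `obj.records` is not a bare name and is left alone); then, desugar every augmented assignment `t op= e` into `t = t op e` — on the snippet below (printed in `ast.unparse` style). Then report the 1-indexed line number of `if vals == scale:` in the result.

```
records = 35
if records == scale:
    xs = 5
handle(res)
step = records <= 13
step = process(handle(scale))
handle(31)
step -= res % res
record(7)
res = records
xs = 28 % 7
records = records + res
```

2

Transformed code:
vals = 35
if vals == scale:
    xs = 5
handle(res)
step = vals <= 13
step = process(handle(scale))
handle(31)
step = step - res % res
record(7)
res = vals
xs = 28 % 7
vals = vals + res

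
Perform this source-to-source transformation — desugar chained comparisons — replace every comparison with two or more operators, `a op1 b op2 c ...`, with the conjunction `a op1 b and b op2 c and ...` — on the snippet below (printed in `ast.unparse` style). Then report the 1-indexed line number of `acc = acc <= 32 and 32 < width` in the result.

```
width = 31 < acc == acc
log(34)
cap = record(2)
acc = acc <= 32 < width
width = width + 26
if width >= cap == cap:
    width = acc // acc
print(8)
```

4

Transformed code:
width = 31 < acc and acc == acc
log(34)
cap = record(2)
acc = acc <= 32 and 32 < width
width = width + 26
if width >= cap and cap == cap:
    width = acc // acc
print(8)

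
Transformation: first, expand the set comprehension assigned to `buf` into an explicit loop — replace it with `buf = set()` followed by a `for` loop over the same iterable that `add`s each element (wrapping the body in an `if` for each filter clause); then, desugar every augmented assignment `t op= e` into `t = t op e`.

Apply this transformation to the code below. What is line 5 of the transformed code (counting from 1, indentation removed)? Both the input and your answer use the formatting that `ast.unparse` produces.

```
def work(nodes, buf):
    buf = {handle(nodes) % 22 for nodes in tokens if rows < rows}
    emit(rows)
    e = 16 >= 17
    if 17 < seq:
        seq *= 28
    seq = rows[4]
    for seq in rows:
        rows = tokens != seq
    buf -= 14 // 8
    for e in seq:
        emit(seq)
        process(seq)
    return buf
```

Transformed code:
def work(nodes, buf):
    buf = set()
    for nodes in tokens:
        if rows < rows:
            buf.add(handle(nodes) % 22)
    emit(rows)
    e = 16 >= 17
    if 17 < seq:
        seq = seq * 28
    seq = rows[4]
    for seq in rows:
        rows = tokens != seq
    buf = buf - 14 // 8
    for e in seq:
        emit(seq)
        process(seq)
    return buf

buf.add(handle(nodes) % 22)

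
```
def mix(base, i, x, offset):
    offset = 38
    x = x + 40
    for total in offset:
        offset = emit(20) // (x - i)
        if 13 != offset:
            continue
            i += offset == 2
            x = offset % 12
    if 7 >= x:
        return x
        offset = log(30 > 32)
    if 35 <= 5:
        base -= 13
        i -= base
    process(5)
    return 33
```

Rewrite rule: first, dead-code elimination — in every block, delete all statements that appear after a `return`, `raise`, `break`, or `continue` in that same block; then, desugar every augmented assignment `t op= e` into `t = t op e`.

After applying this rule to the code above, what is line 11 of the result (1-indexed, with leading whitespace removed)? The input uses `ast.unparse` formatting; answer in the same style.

base = base - 13

Transformed code:
def mix(base, i, x, offset):
    offset = 38
    x = x + 40
    for total in offset:
        offset = emit(20) // (x - i)
        if 13 != offset:
            continue
    if 7 >= x:
        return x
    if 35 <= 5:
        base = base - 13
        i = i - base
    process(5)
    return 33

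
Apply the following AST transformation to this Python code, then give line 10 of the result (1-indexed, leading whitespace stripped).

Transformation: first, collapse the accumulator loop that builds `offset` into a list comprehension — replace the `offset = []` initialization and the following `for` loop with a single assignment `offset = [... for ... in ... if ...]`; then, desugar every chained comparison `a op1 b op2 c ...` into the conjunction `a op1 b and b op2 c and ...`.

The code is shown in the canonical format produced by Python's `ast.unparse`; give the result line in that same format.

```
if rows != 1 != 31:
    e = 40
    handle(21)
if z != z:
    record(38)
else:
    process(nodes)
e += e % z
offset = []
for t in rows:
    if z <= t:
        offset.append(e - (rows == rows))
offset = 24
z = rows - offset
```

offset = 24

Transformed code:
if rows != 1 and 1 != 31:
    e = 40
    handle(21)
if z != z:
    record(38)
else:
    process(nodes)
e += e % z
offset = [e - (rows == rows) for t in rows if z <= t]
offset = 24
z = rows - offset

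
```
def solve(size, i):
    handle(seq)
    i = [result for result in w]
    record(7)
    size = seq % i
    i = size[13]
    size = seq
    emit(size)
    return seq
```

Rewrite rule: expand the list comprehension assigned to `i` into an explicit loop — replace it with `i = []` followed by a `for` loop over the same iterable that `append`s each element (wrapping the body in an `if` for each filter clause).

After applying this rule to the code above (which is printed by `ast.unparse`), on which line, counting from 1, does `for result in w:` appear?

Transformed code:
def solve(size, i):
    handle(seq)
    i = []
    for result in w:
        i.append(result)
    record(7)
    size = seq % i
    i = size[13]
    size = seq
    emit(size)
    return seq

4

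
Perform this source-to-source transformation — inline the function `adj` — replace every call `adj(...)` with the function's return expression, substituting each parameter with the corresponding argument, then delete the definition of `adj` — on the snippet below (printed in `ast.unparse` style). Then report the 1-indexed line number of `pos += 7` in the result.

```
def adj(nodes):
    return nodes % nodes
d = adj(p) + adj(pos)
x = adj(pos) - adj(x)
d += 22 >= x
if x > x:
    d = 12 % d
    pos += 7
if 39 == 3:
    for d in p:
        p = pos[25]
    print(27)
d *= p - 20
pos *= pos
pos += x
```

6

Transformed code:
d = p % p + pos % pos
x = pos % pos - x % x
d += 22 >= x
if x > x:
    d = 12 % d
    pos += 7
if 39 == 3:
    for d in p:
        p = pos[25]
    print(27)
d *= p - 20
pos *= pos
pos += x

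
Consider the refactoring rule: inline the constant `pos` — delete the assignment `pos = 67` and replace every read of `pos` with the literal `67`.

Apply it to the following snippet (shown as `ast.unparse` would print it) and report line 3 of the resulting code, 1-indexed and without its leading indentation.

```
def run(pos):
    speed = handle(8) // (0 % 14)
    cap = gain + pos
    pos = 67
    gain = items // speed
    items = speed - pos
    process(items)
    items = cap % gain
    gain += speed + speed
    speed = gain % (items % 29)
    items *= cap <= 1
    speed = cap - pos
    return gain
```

cap = gain + 67

Transformed code:
def run(pos):
    speed = handle(8) // (0 % 14)
    cap = gain + 67
    gain = items // speed
    items = speed - 67
    process(items)
    items = cap % gain
    gain += speed + speed
    speed = gain % (items % 29)
    items *= cap <= 1
    speed = cap - 67
    return gain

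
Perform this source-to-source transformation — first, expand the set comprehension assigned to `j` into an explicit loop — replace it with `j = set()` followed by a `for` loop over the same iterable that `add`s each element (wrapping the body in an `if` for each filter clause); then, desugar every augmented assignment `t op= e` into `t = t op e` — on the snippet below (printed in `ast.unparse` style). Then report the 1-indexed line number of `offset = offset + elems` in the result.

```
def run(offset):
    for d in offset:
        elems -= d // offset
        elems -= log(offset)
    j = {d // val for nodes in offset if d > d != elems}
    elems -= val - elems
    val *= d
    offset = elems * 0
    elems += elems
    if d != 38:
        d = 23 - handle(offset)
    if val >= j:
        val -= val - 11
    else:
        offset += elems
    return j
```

Transformed code:
def run(offset):
    for d in offset:
        elems = elems - d // offset
        elems = elems - log(offset)
    j = set()
    for nodes in offset:
        if d > d != elems:
            j.add(d // val)
    elems = elems - (val - elems)
    val = val * d
    offset = elems * 0
    elems = elems + elems
    if d != 38:
        d = 23 - handle(offset)
    if val >= j:
        val = val - (val - 11)
    else:
        offset = offset + elems
    return j

18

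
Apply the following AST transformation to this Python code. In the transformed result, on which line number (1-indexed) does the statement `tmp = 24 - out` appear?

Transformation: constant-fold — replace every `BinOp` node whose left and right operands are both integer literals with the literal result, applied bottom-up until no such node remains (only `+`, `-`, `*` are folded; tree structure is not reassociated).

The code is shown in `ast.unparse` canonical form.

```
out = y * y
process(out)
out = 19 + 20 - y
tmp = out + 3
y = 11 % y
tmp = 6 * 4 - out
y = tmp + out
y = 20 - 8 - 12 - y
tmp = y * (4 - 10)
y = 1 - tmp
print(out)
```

6

Transformed code:
out = y * y
process(out)
out = 39 - y
tmp = out + 3
y = 11 % y
tmp = 24 - out
y = tmp + out
y = 0 - y
tmp = y * -6
y = 1 - tmp
print(out)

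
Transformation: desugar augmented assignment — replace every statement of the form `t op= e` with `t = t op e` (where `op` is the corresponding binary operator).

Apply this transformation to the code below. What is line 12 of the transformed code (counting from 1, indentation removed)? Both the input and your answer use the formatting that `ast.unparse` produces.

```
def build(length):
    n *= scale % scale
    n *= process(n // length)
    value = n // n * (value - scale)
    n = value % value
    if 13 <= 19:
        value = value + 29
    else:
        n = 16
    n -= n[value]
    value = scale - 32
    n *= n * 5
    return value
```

n = n * (n * 5)

Transformed code:
def build(length):
    n = n * (scale % scale)
    n = n * process(n // length)
    value = n // n * (value - scale)
    n = value % value
    if 13 <= 19:
        value = value + 29
    else:
        n = 16
    n = n - n[value]
    value = scale - 32
    n = n * (n * 5)
    return value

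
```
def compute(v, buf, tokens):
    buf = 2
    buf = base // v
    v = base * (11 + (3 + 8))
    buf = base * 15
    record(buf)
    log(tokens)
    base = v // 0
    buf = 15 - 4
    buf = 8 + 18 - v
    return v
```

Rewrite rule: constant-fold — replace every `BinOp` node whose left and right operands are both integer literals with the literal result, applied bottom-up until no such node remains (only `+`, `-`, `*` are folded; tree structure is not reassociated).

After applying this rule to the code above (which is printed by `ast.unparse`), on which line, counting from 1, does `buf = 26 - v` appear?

Transformed code:
def compute(v, buf, tokens):
    buf = 2
    buf = base // v
    v = base * 22
    buf = base * 15
    record(buf)
    log(tokens)
    base = v // 0
    buf = 11
    buf = 26 - v
    return v

10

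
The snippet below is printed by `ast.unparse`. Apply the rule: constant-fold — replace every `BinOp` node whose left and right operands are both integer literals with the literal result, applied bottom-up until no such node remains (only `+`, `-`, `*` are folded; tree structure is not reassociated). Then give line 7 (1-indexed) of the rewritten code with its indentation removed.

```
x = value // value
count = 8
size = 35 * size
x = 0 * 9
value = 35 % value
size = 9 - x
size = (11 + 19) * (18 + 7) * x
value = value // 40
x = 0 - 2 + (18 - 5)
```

size = 750 * x

Transformed code:
x = value // value
count = 8
size = 35 * size
x = 0
value = 35 % value
size = 9 - x
size = 750 * x
value = value // 40
x = 11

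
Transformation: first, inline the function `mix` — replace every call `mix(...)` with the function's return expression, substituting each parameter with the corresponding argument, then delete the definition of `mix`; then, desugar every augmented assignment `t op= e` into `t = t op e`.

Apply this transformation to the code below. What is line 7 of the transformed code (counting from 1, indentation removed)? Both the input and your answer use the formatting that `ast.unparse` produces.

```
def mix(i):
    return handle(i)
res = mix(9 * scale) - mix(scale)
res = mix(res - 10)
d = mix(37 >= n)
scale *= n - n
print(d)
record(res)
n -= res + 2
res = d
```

n = n - (res + 2)

Transformed code:
res = handle(9 * scale) - handle(scale)
res = handle(res - 10)
d = handle(37 >= n)
scale = scale * (n - n)
print(d)
record(res)
n = n - (res + 2)
res = d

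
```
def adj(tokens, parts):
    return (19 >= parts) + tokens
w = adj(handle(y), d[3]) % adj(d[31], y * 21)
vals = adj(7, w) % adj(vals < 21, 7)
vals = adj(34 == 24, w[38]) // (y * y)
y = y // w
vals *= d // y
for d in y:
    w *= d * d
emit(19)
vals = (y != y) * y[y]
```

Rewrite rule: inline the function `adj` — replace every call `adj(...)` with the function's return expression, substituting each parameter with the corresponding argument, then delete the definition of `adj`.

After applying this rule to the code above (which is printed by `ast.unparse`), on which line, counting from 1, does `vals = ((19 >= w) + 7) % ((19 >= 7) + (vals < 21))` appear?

2

Transformed code:
w = ((19 >= d[3]) + handle(y)) % ((19 >= y * 21) + d[31])
vals = ((19 >= w) + 7) % ((19 >= 7) + (vals < 21))
vals = ((19 >= w[38]) + (34 == 24)) // (y * y)
y = y // w
vals *= d // y
for d in y:
    w *= d * d
emit(19)
vals = (y != y) * y[y]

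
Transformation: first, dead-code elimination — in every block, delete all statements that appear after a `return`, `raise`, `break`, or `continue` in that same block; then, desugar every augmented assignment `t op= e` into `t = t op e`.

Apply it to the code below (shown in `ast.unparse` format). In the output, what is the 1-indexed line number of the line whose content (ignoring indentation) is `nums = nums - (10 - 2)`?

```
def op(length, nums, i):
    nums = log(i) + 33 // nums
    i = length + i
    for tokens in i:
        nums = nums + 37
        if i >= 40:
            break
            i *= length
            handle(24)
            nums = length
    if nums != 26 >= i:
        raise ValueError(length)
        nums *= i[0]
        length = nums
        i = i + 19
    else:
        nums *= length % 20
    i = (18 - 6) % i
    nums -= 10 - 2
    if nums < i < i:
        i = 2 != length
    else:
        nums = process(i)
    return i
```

13

Transformed code:
def op(length, nums, i):
    nums = log(i) + 33 // nums
    i = length + i
    for tokens in i:
        nums = nums + 37
        if i >= 40:
            break
    if nums != 26 >= i:
        raise ValueError(length)
    else:
        nums = nums * (length % 20)
    i = (18 - 6) % i
    nums = nums - (10 - 2)
    if nums < i < i:
        i = 2 != length
    else:
        nums = process(i)
    return i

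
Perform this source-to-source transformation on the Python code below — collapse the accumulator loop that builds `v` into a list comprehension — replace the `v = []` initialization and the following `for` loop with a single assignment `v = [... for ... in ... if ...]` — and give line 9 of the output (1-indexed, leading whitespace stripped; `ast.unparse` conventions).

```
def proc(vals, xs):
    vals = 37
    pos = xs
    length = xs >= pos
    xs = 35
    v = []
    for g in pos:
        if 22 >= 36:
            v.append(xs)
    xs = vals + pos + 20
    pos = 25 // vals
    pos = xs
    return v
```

Transformed code:
def proc(vals, xs):
    vals = 37
    pos = xs
    length = xs >= pos
    xs = 35
    v = [xs for g in pos if 22 >= 36]
    xs = vals + pos + 20
    pos = 25 // vals
    pos = xs
    return v

pos = xs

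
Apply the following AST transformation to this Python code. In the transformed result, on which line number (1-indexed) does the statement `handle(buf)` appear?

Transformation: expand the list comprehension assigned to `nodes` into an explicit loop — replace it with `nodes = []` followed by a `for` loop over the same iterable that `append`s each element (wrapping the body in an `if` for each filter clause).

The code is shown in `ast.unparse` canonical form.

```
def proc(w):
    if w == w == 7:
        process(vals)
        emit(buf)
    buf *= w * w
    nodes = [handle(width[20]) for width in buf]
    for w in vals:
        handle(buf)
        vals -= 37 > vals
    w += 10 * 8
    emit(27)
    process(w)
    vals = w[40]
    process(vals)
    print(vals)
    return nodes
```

Transformed code:
def proc(w):
    if w == w == 7:
        process(vals)
        emit(buf)
    buf *= w * w
    nodes = []
    for width in buf:
        nodes.append(handle(width[20]))
    for w in vals:
        handle(buf)
        vals -= 37 > vals
    w += 10 * 8
    emit(27)
    process(w)
    vals = w[40]
    process(vals)
    print(vals)
    return nodes

10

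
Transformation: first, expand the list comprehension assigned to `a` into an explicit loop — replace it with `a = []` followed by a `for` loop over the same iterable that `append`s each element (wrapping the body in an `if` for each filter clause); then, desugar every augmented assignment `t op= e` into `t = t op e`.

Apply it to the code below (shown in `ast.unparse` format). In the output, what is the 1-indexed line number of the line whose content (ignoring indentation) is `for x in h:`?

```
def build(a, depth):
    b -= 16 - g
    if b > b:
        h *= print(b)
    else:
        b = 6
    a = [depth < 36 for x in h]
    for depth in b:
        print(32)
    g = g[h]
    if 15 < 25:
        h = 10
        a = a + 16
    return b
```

Transformed code:
def build(a, depth):
    b = b - (16 - g)
    if b > b:
        h = h * print(b)
    else:
        b = 6
    a = []
    for x in h:
        a.append(depth < 36)
    for depth in b:
        print(32)
    g = g[h]
    if 15 < 25:
        h = 10
        a = a + 16
    return b

8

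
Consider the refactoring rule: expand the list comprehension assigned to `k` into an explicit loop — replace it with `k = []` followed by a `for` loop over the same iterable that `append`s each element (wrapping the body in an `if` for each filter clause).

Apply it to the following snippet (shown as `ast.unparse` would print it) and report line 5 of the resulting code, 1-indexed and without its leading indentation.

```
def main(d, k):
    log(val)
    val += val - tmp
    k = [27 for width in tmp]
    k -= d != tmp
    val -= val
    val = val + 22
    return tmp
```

Transformed code:
def main(d, k):
    log(val)
    val += val - tmp
    k = []
    for width in tmp:
        k.append(27)
    k -= d != tmp
    val -= val
    val = val + 22
    return tmp

for width in tmp:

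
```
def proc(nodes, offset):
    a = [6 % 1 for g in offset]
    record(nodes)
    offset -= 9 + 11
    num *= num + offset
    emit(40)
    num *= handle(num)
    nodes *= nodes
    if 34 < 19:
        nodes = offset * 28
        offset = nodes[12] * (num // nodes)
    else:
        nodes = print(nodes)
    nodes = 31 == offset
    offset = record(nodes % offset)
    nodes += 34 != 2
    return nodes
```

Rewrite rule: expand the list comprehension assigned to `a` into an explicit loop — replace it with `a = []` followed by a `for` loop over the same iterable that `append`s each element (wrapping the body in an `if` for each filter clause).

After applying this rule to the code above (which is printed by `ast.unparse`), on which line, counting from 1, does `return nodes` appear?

Transformed code:
def proc(nodes, offset):
    a = []
    for g in offset:
        a.append(6 % 1)
    record(nodes)
    offset -= 9 + 11
    num *= num + offset
    emit(40)
    num *= handle(num)
    nodes *= nodes
    if 34 < 19:
        nodes = offset * 28
        offset = nodes[12] * (num // nodes)
    else:
        nodes = print(nodes)
    nodes = 31 == offset
    offset = record(nodes % offset)
    nodes += 34 != 2
    return nodes

19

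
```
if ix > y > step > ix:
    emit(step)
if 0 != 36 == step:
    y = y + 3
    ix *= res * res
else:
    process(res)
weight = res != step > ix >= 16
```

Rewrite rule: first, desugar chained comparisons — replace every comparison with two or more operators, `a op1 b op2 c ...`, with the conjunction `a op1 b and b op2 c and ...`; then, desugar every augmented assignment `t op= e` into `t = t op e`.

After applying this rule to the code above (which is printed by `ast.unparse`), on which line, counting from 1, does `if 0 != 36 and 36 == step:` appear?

3

Transformed code:
if ix > y and y > step and (step > ix):
    emit(step)
if 0 != 36 and 36 == step:
    y = y + 3
    ix = ix * (res * res)
else:
    process(res)
weight = res != step and step > ix and (ix >= 16)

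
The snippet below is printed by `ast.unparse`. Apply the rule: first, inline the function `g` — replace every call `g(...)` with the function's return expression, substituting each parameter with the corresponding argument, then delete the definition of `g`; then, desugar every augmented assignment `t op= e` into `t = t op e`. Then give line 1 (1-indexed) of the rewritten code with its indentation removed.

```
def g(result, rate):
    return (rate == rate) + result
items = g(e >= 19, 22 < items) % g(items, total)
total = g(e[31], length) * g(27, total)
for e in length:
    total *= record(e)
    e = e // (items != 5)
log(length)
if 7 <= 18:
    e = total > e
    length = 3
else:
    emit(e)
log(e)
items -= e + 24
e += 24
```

Transformed code:
items = (((22 < items) == (22 < items)) + (e >= 19)) % ((total == total) + items)
total = ((length == length) + e[31]) * ((total == total) + 27)
for e in length:
    total = total * record(e)
    e = e // (items != 5)
log(length)
if 7 <= 18:
    e = total > e
    length = 3
else:
    emit(e)
log(e)
items = items - (e + 24)
e = e + 24

items = (((22 < items) == (22 < items)) + (e >= 19)) % ((total == total) + items)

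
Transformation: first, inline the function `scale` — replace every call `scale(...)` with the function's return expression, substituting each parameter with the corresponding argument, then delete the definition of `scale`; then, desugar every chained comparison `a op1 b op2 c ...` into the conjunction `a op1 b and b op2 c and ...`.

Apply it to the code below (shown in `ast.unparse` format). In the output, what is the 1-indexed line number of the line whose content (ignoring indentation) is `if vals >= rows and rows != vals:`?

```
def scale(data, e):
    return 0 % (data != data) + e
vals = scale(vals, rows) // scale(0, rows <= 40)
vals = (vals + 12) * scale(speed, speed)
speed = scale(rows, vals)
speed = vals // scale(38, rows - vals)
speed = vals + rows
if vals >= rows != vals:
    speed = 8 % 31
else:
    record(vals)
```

6

Transformed code:
vals = (0 % (vals != vals) + rows) // (0 % (0 != 0) + (rows <= 40))
vals = (vals + 12) * (0 % (speed != speed) + speed)
speed = 0 % (rows != rows) + vals
speed = vals // (0 % (38 != 38) + (rows - vals))
speed = vals + rows
if vals >= rows and rows != vals:
    speed = 8 % 31
else:
    record(vals)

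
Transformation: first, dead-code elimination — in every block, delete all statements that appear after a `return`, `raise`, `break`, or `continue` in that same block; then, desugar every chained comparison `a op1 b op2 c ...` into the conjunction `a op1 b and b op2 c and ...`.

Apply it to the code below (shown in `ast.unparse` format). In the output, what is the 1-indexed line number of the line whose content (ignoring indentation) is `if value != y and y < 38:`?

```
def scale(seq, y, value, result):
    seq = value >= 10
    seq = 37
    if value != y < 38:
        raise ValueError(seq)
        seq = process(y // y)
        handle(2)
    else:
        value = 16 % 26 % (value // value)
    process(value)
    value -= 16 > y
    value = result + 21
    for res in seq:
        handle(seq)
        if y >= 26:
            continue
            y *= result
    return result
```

Transformed code:
def scale(seq, y, value, result):
    seq = value >= 10
    seq = 37
    if value != y and y < 38:
        raise ValueError(seq)
    else:
        value = 16 % 26 % (value // value)
    process(value)
    value -= 16 > y
    value = result + 21
    for res in seq:
        handle(seq)
        if y >= 26:
            continue
    return result

4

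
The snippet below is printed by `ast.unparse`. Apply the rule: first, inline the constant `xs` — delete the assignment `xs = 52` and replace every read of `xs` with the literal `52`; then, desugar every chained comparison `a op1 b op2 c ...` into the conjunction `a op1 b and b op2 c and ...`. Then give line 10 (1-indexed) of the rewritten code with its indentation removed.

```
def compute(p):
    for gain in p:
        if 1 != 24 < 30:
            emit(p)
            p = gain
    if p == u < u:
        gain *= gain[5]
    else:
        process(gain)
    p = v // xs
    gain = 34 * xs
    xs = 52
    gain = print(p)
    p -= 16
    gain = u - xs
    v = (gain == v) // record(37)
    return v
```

Transformed code:
def compute(p):
    for gain in p:
        if 1 != 24 and 24 < 30:
            emit(p)
            p = gain
    if p == u and u < u:
        gain *= gain[5]
    else:
        process(gain)
    p = v // 52
    gain = 34 * 52
    gain = print(p)
    p -= 16
    gain = u - 52
    v = (gain == v) // record(37)
    return v

p = v // 52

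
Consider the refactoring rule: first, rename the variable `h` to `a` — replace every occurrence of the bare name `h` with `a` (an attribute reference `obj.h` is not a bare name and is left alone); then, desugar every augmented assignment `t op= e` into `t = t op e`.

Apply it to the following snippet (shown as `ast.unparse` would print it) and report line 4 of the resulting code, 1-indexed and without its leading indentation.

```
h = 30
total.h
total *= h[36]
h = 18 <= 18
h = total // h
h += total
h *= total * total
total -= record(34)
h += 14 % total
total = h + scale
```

Transformed code:
a = 30
total.h
total = total * a[36]
a = 18 <= 18
a = total // a
a = a + total
a = a * (total * total)
total = total - record(34)
a = a + 14 % total
total = a + scale

a = 18 <= 18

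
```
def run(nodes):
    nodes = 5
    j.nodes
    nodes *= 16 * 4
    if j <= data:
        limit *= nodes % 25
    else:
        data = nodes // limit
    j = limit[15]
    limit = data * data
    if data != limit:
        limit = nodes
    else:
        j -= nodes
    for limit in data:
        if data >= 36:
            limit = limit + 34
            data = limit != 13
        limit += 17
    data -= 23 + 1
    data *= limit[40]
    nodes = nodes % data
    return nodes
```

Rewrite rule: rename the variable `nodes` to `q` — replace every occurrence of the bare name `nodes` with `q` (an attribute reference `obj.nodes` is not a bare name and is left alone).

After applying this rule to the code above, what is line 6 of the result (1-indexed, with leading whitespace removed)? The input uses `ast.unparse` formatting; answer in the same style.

limit *= q % 25

Transformed code:
def run(q):
    q = 5
    j.nodes
    q *= 16 * 4
    if j <= data:
        limit *= q % 25
    else:
        data = q // limit
    j = limit[15]
    limit = data * data
    if data != limit:
        limit = q
    else:
        j -= q
    for limit in data:
        if data >= 36:
            limit = limit + 34
            data = limit != 13
        limit += 17
    data -= 23 + 1
    data *= limit[40]
    q = q % data
    return q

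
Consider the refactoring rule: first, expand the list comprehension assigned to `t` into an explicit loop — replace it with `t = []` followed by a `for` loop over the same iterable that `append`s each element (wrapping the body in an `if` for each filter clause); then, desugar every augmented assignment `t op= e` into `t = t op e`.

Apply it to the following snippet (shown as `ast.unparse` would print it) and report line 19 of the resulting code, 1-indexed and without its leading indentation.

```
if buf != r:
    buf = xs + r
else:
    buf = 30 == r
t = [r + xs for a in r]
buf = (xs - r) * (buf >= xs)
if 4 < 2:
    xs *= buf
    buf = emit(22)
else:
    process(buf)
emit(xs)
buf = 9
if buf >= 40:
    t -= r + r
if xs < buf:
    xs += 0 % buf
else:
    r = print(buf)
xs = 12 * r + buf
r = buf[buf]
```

Transformed code:
if buf != r:
    buf = xs + r
else:
    buf = 30 == r
t = []
for a in r:
    t.append(r + xs)
buf = (xs - r) * (buf >= xs)
if 4 < 2:
    xs = xs * buf
    buf = emit(22)
else:
    process(buf)
emit(xs)
buf = 9
if buf >= 40:
    t = t - (r + r)
if xs < buf:
    xs = xs + 0 % buf
else:
    r = print(buf)
xs = 12 * r + buf
r = buf[buf]

xs = xs + 0 % buf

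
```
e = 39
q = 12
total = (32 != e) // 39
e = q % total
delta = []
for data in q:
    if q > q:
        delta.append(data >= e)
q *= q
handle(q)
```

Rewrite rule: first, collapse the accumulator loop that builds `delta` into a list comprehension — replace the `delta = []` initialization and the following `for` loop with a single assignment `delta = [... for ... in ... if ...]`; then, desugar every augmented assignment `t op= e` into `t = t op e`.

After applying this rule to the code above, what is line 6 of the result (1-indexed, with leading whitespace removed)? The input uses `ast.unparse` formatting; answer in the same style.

q = q * q

Transformed code:
e = 39
q = 12
total = (32 != e) // 39
e = q % total
delta = [data >= e for data in q if q > q]
q = q * q
handle(q)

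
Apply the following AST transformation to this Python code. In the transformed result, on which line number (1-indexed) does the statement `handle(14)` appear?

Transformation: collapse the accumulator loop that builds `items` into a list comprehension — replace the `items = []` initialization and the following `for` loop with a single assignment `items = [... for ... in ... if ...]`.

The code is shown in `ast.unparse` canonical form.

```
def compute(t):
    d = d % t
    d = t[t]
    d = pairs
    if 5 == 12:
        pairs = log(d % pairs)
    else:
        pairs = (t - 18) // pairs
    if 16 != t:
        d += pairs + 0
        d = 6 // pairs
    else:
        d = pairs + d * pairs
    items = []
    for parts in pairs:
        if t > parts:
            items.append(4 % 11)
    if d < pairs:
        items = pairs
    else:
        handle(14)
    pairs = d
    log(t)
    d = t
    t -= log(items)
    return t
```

18

Transformed code:
def compute(t):
    d = d % t
    d = t[t]
    d = pairs
    if 5 == 12:
        pairs = log(d % pairs)
    else:
        pairs = (t - 18) // pairs
    if 16 != t:
        d += pairs + 0
        d = 6 // pairs
    else:
        d = pairs + d * pairs
    items = [4 % 11 for parts in pairs if t > parts]
    if d < pairs:
        items = pairs
    else:
        handle(14)
    pairs = d
    log(t)
    d = t
    t -= log(items)
    return t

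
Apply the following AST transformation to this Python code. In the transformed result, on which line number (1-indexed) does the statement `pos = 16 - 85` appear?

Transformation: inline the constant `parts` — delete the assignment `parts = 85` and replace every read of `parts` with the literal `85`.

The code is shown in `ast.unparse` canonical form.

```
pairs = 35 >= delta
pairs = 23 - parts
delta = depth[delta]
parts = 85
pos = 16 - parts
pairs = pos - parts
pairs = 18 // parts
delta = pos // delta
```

Transformed code:
pairs = 35 >= delta
pairs = 23 - 85
delta = depth[delta]
pos = 16 - 85
pairs = pos - 85
pairs = 18 // 85
delta = pos // delta

4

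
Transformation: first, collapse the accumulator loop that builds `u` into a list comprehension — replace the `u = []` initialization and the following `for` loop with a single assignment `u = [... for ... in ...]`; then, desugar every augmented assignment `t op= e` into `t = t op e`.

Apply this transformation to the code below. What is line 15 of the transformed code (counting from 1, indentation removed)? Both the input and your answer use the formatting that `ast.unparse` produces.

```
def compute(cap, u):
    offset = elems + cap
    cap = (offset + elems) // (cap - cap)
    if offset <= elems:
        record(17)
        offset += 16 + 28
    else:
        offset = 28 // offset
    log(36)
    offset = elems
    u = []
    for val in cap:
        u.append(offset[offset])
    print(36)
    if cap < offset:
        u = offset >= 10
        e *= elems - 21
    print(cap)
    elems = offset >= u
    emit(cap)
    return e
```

e = e * (elems - 21)

Transformed code:
def compute(cap, u):
    offset = elems + cap
    cap = (offset + elems) // (cap - cap)
    if offset <= elems:
        record(17)
        offset = offset + (16 + 28)
    else:
        offset = 28 // offset
    log(36)
    offset = elems
    u = [offset[offset] for val in cap]
    print(36)
    if cap < offset:
        u = offset >= 10
        e = e * (elems - 21)
    print(cap)
    elems = offset >= u
    emit(cap)
    return e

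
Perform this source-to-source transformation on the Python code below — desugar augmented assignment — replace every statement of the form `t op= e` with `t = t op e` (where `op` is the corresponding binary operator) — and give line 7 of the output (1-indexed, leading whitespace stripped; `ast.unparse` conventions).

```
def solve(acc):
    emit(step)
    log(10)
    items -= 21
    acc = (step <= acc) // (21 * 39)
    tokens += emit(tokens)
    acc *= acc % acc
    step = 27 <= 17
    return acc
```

acc = acc * (acc % acc)

Transformed code:
def solve(acc):
    emit(step)
    log(10)
    items = items - 21
    acc = (step <= acc) // (21 * 39)
    tokens = tokens + emit(tokens)
    acc = acc * (acc % acc)
    step = 27 <= 17
    return acc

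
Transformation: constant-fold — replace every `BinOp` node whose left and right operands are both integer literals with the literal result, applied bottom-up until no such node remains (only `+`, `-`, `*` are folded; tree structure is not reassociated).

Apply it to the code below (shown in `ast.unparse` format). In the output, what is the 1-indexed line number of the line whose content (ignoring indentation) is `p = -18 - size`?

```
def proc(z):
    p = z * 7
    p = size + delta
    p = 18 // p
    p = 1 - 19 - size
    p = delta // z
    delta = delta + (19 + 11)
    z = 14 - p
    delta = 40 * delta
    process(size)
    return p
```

5

Transformed code:
def proc(z):
    p = z * 7
    p = size + delta
    p = 18 // p
    p = -18 - size
    p = delta // z
    delta = delta + 30
    z = 14 - p
    delta = 40 * delta
    process(size)
    return p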